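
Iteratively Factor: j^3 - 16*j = (j)*(j^2 - 16) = j*(j + 4)*(j - 4)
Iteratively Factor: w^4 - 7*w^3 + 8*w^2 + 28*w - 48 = (w - 3)*(w^3 - 4*w^2 - 4*w + 16) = (w - 4)*(w - 3)*(w^2 - 4) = (w - 4)*(w - 3)*(w + 2)*(w - 2)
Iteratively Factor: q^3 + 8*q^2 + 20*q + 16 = (q + 2)*(q^2 + 6*q + 8) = (q + 2)*(q + 4)*(q + 2)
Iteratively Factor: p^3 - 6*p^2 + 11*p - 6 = (p - 2)*(p^2 - 4*p + 3) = (p - 3)*(p - 2)*(p - 1)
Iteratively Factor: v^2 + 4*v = (v)*(v + 4)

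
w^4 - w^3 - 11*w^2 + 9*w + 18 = (w - 3)*(w - 2)*(w + 1)*(w + 3)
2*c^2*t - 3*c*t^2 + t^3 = t*(-2*c + t)*(-c + t)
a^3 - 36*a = a*(a - 6)*(a + 6)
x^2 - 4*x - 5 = (x - 5)*(x + 1)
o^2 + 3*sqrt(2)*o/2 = o*(o + 3*sqrt(2)/2)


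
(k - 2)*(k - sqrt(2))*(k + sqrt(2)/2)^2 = k^4 - 2*k^3 - 3*k^2/2 - sqrt(2)*k/2 + 3*k + sqrt(2)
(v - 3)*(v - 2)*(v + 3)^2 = v^4 + v^3 - 15*v^2 - 9*v + 54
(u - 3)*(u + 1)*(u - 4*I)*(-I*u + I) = -I*u^4 - 4*u^3 + 3*I*u^3 + 12*u^2 + I*u^2 + 4*u - 3*I*u - 12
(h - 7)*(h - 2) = h^2 - 9*h + 14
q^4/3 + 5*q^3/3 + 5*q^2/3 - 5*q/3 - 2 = (q/3 + 1)*(q - 1)*(q + 1)*(q + 2)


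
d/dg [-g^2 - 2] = -2*g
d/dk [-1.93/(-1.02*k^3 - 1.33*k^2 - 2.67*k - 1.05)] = (-5.9058*k^2 - 5.1338*k - 5.1531)/(1.02*k^3 + 1.33*k^2 + 2.67*k + 1.05)^2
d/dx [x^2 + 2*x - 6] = 2*x + 2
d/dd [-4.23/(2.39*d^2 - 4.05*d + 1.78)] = (20.2194*d - 17.1315)/(2.39*d^2 - 4.05*d + 1.78)^2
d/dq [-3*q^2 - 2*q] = -6*q - 2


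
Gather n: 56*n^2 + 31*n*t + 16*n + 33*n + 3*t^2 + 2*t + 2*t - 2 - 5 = 56*n^2 + n*(31*t + 49) + 3*t^2 + 4*t - 7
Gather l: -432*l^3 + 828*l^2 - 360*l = -432*l^3 + 828*l^2 - 360*l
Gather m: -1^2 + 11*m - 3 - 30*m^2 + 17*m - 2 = -30*m^2 + 28*m - 6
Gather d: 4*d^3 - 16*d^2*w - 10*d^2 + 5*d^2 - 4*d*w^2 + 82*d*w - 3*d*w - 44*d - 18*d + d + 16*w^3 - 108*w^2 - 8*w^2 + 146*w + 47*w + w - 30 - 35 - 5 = 4*d^3 + d^2*(-16*w - 5) + d*(-4*w^2 + 79*w - 61) + 16*w^3 - 116*w^2 + 194*w - 70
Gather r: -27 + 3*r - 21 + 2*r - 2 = 5*r - 50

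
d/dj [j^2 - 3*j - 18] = 2*j - 3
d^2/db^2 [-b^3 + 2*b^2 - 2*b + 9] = 4 - 6*b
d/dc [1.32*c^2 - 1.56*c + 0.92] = 2.64*c - 1.56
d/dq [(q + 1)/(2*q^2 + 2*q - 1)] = (-2*q^2 - 4*q - 3)/(4*q^4 + 8*q^3 - 4*q + 1)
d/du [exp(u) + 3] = exp(u)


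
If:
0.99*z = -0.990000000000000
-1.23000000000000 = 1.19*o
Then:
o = -1.03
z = -1.00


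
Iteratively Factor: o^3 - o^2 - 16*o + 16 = (o - 1)*(o^2 - 16) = (o - 1)*(o + 4)*(o - 4)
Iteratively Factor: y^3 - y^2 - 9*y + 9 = (y + 3)*(y^2 - 4*y + 3) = (y - 3)*(y + 3)*(y - 1)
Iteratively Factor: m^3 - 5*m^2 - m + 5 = (m + 1)*(m^2 - 6*m + 5) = (m - 5)*(m + 1)*(m - 1)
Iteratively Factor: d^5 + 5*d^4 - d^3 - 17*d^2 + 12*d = (d + 3)*(d^4 + 2*d^3 - 7*d^2 + 4*d) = (d - 1)*(d + 3)*(d^3 + 3*d^2 - 4*d) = (d - 1)^2*(d + 3)*(d^2 + 4*d) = (d - 1)^2*(d + 3)*(d + 4)*(d)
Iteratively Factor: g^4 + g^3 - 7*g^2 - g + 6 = (g + 1)*(g^3 - 7*g + 6) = (g - 2)*(g + 1)*(g^2 + 2*g - 3) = (g - 2)*(g - 1)*(g + 1)*(g + 3)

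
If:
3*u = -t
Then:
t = -3*u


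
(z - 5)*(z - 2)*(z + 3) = z^3 - 4*z^2 - 11*z + 30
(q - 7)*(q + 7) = q^2 - 49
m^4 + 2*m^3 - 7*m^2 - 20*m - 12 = (m - 3)*(m + 1)*(m + 2)^2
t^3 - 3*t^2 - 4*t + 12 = (t - 3)*(t - 2)*(t + 2)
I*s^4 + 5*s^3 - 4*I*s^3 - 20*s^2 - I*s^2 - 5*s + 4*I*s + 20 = (s - 4)*(s + 1)*(s - 5*I)*(I*s - I)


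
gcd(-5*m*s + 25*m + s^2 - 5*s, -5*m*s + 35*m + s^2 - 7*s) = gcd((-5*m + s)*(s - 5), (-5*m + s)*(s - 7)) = -5*m + s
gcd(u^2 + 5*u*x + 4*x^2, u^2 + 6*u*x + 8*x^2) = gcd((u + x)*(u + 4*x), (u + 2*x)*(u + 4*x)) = u + 4*x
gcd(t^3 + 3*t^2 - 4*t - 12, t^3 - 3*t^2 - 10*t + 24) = t^2 + t - 6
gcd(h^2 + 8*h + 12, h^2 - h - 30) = 1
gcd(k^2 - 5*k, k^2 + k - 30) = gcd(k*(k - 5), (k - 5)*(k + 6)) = k - 5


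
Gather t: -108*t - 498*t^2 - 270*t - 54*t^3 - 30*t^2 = -54*t^3 - 528*t^2 - 378*t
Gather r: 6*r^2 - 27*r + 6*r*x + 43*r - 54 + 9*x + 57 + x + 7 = 6*r^2 + r*(6*x + 16) + 10*x + 10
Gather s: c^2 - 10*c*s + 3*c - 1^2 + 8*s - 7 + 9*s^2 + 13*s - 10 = c^2 + 3*c + 9*s^2 + s*(21 - 10*c) - 18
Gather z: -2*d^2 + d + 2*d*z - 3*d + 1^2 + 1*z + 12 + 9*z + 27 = -2*d^2 - 2*d + z*(2*d + 10) + 40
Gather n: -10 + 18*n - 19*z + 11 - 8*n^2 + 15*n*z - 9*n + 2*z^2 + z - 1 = -8*n^2 + n*(15*z + 9) + 2*z^2 - 18*z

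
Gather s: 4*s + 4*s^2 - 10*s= 4*s^2 - 6*s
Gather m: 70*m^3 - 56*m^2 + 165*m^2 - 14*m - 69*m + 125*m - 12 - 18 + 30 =70*m^3 + 109*m^2 + 42*m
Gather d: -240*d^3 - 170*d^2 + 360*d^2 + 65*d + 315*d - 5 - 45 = -240*d^3 + 190*d^2 + 380*d - 50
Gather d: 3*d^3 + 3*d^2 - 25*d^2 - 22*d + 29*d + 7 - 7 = 3*d^3 - 22*d^2 + 7*d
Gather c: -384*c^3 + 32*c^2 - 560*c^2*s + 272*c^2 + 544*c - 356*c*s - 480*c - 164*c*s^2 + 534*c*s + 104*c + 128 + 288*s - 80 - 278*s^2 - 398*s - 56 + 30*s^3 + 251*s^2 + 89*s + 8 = -384*c^3 + c^2*(304 - 560*s) + c*(-164*s^2 + 178*s + 168) + 30*s^3 - 27*s^2 - 21*s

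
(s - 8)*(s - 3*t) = s^2 - 3*s*t - 8*s + 24*t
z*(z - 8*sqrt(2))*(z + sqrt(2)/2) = z^3 - 15*sqrt(2)*z^2/2 - 8*z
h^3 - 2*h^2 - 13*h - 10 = (h - 5)*(h + 1)*(h + 2)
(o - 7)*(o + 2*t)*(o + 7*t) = o^3 + 9*o^2*t - 7*o^2 + 14*o*t^2 - 63*o*t - 98*t^2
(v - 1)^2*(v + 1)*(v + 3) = v^4 + 2*v^3 - 4*v^2 - 2*v + 3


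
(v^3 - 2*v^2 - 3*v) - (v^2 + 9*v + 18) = v^3 - 3*v^2 - 12*v - 18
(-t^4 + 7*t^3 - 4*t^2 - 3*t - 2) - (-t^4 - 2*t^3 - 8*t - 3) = 9*t^3 - 4*t^2 + 5*t + 1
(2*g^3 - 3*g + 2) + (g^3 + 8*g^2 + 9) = 3*g^3 + 8*g^2 - 3*g + 11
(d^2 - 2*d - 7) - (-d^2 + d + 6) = 2*d^2 - 3*d - 13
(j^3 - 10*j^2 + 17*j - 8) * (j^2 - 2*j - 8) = j^5 - 12*j^4 + 29*j^3 + 38*j^2 - 120*j + 64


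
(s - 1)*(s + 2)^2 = s^3 + 3*s^2 - 4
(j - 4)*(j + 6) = j^2 + 2*j - 24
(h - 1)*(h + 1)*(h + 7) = h^3 + 7*h^2 - h - 7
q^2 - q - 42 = (q - 7)*(q + 6)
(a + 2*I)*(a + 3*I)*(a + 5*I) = a^3 + 10*I*a^2 - 31*a - 30*I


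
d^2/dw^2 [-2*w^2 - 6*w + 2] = -4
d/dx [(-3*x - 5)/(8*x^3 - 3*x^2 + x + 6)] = (-24*x^3 + 9*x^2 - 3*x + (3*x + 5)*(24*x^2 - 6*x + 1) - 18)/(8*x^3 - 3*x^2 + x + 6)^2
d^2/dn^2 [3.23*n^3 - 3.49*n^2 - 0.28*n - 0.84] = 19.38*n - 6.98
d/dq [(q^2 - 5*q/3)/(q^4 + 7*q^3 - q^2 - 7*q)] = 2*(-3*q^3 - 3*q^2 + 35*q - 13)/(3*(q^6 + 14*q^5 + 47*q^4 - 28*q^3 - 97*q^2 + 14*q + 49))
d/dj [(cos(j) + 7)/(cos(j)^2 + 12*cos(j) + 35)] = sin(j)/(cos(j) + 5)^2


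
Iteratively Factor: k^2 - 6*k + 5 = (k - 1)*(k - 5)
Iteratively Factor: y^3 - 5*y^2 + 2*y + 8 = (y + 1)*(y^2 - 6*y + 8) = (y - 2)*(y + 1)*(y - 4)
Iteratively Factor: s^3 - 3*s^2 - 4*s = (s + 1)*(s^2 - 4*s) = (s - 4)*(s + 1)*(s)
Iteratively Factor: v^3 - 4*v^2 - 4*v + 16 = (v - 4)*(v^2 - 4) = (v - 4)*(v + 2)*(v - 2)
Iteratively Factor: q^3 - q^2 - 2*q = (q + 1)*(q^2 - 2*q) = (q - 2)*(q + 1)*(q)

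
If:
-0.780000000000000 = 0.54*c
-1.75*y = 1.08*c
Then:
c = -1.44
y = 0.89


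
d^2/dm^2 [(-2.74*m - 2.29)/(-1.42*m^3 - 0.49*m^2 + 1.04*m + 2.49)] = (33.149616*m^5 + 66.849624*m^4 + 34.902724*m^3 + 99.264846*m^2 + 61.638432*m - 3.649222)/(2.863288*m^9 + 2.964108*m^8 - 5.268342*m^7 - 19.286651*m^6 - 6.536748*m^5 + 21.859797*m^4 + 32.900986*m^3 + 1.034595*m^2 - 19.344312*m - 15.438249)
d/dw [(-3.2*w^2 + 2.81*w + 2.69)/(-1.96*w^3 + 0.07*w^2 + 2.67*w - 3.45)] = (-6.272*w^4 + 11.0152*w^3 + 7.0765*w^2 + 21.7034*w - 16.8768)/(3.8416*w^6 - 0.2744*w^5 - 10.4615*w^4 + 13.8978*w^3 + 6.6459*w^2 - 18.423*w + 11.9025)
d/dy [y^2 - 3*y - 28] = 2*y - 3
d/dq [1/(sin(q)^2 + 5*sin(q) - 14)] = -(2*sin(q) + 5)*cos(q)/(sin(q)^2 + 5*sin(q) - 14)^2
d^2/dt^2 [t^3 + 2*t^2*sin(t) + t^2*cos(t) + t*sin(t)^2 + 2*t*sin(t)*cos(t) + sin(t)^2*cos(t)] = -2*t^2*sin(t) - t^2*cos(t) - 4*t*sin(t) - 4*t*sin(2*t) + 8*t*cos(t) + 2*t*cos(2*t) + 6*t + 2*sin(2*t) + 4*sqrt(2)*sin(t + pi/4) - 9*cos(t)/4 + 4*cos(2*t) + 9*cos(3*t)/4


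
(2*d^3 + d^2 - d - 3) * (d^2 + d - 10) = 2*d^5 + 3*d^4 - 20*d^3 - 14*d^2 + 7*d + 30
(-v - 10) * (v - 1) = -v^2 - 9*v + 10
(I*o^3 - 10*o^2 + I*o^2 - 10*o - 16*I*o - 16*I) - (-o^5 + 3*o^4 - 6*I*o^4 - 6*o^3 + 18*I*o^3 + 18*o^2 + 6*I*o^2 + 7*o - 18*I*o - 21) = o^5 - 3*o^4 + 6*I*o^4 + 6*o^3 - 17*I*o^3 - 28*o^2 - 5*I*o^2 - 17*o + 2*I*o + 21 - 16*I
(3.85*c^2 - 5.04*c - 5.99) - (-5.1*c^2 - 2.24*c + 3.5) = 8.95*c^2 - 2.8*c - 9.49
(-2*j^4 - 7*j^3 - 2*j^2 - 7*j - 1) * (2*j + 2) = -4*j^5 - 18*j^4 - 18*j^3 - 18*j^2 - 16*j - 2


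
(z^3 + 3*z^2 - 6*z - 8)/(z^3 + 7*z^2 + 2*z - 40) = (z + 1)/(z + 5)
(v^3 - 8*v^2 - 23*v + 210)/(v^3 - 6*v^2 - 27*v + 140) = (v - 6)/(v - 4)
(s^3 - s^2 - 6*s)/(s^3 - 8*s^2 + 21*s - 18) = s*(s + 2)/(s^2 - 5*s + 6)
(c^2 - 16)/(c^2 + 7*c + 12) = (c - 4)/(c + 3)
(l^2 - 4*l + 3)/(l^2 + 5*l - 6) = (l - 3)/(l + 6)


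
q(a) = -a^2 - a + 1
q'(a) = -2*a - 1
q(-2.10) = -1.31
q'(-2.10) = 3.20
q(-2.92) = -4.61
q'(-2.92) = 4.84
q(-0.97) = 1.03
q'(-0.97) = 0.94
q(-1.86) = -0.60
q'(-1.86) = 2.72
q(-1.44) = 0.37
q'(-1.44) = 1.88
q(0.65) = -0.07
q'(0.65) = -2.30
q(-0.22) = 1.17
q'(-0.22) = -0.56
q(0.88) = -0.65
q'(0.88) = -2.76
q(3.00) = -11.00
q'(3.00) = -7.00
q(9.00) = -89.00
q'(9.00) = -19.00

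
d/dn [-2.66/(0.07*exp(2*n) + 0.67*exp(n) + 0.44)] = (0.3724*exp(n) + 1.7822)*exp(n)/(0.07*exp(2*n) + 0.67*exp(n) + 0.44)^2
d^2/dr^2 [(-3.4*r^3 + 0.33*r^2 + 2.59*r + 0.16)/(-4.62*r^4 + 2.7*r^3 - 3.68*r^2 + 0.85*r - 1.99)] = (145.14192*r^9 - 42.2619119999999*r^8 - 985.518072*r^7 + 709.520136*r^6 - 1130.199264*r^5 + 326.995848*r^4 + 374.154248*r^3 - 184.551312*r^2 + 192.433368*r - 9.263412)/(98.611128*r^12 - 172.88964*r^11 + 336.681576*r^10 - 349.53714*r^9 + 459.222732*r^8 - 363.93066*r^7 + 357.043886*r^6 - 205.90959*r^5 + 171.113814*r^4 - 70.039255*r^3 + 48.032829*r^2 - 10.098255*r + 7.880599)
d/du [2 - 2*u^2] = -4*u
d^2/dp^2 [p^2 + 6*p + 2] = 2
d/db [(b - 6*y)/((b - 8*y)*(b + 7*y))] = ((-b + 6*y)*(b - 8*y) + (-b + 6*y)*(b + 7*y) + (b - 8*y)*(b + 7*y))/((b - 8*y)^2*(b + 7*y)^2)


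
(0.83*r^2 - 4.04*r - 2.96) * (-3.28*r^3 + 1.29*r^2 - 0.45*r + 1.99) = -2.7224*r^5 + 14.3219*r^4 + 4.1237*r^3 - 0.3487*r^2 - 6.7076*r - 5.8904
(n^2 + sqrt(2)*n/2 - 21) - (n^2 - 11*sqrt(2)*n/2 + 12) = 6*sqrt(2)*n - 33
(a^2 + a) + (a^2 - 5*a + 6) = 2*a^2 - 4*a + 6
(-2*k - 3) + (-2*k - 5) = -4*k - 8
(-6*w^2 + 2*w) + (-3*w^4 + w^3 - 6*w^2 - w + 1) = -3*w^4 + w^3 - 12*w^2 + w + 1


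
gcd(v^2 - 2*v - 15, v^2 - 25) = v - 5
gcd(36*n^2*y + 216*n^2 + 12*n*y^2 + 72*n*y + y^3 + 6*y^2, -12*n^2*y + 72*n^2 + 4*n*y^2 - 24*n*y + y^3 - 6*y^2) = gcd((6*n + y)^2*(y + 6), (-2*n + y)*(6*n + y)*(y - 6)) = 6*n + y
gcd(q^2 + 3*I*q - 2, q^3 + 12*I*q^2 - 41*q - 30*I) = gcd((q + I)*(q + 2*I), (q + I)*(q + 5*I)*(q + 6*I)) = q + I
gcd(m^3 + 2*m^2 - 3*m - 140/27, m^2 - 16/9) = m + 4/3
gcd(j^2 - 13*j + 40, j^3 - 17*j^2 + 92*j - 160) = j^2 - 13*j + 40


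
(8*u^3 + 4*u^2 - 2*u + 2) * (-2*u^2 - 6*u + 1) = -16*u^5 - 56*u^4 - 12*u^3 + 12*u^2 - 14*u + 2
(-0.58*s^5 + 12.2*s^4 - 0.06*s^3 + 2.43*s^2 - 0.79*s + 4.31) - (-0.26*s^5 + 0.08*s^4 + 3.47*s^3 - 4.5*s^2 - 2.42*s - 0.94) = -0.32*s^5 + 12.12*s^4 - 3.53*s^3 + 6.93*s^2 + 1.63*s + 5.25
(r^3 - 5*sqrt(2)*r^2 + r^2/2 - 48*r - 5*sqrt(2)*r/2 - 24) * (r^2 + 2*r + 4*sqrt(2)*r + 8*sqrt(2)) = r^5 - sqrt(2)*r^4 + 5*r^4/2 - 87*r^3 - 5*sqrt(2)*r^3/2 - 193*sqrt(2)*r^2 - 220*r^2 - 480*sqrt(2)*r - 88*r - 192*sqrt(2)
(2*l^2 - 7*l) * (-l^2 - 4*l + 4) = -2*l^4 - l^3 + 36*l^2 - 28*l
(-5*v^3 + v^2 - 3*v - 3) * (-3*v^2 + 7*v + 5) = 15*v^5 - 38*v^4 - 9*v^3 - 7*v^2 - 36*v - 15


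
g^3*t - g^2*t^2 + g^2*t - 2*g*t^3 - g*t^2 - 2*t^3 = (g - 2*t)*(g + t)*(g*t + t)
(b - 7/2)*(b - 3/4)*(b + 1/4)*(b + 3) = b^4 - b^3 - 167*b^2/16 + 171*b/32 + 63/32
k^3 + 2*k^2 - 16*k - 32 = (k - 4)*(k + 2)*(k + 4)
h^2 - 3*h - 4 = (h - 4)*(h + 1)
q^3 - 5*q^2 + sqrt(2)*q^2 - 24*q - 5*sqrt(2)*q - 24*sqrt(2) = (q - 8)*(q + 3)*(q + sqrt(2))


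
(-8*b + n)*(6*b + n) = -48*b^2 - 2*b*n + n^2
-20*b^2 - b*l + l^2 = (-5*b + l)*(4*b + l)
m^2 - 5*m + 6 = (m - 3)*(m - 2)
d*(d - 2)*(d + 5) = d^3 + 3*d^2 - 10*d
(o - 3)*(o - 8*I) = o^2 - 3*o - 8*I*o + 24*I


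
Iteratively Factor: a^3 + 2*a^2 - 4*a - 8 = (a + 2)*(a^2 - 4) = (a - 2)*(a + 2)*(a + 2)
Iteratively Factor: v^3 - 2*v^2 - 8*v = (v + 2)*(v^2 - 4*v) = (v - 4)*(v + 2)*(v)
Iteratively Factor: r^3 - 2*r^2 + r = (r - 1)*(r^2 - r) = (r - 1)^2*(r)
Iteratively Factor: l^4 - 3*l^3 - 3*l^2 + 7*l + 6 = (l - 3)*(l^3 - 3*l - 2) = (l - 3)*(l + 1)*(l^2 - l - 2) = (l - 3)*(l - 2)*(l + 1)*(l + 1)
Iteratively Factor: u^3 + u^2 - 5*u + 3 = (u - 1)*(u^2 + 2*u - 3) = (u - 1)*(u + 3)*(u - 1)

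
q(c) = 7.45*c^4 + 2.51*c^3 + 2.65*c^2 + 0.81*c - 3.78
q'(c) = 29.8*c^3 + 7.53*c^2 + 5.3*c + 0.81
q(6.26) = 12161.60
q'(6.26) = 7639.44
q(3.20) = 889.38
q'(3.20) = 1071.36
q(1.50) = 49.58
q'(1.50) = 126.28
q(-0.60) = -2.89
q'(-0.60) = -6.10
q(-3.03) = 576.22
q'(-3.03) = -775.10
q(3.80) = 1728.72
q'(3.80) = 1764.87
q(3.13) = 816.73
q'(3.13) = 1004.97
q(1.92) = 126.55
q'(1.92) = 249.67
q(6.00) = 10293.84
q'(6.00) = 6740.49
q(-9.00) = 47253.24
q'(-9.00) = -21161.16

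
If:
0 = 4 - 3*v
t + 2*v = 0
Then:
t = -8/3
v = 4/3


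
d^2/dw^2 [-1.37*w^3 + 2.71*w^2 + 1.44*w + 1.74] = 5.42 - 8.22*w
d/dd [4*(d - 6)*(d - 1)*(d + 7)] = 12*d^2 - 172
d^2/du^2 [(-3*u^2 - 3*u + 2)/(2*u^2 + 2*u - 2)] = (-3*u^2 - 3*u - 2)/(u^6 + 3*u^5 - 5*u^3 + 3*u - 1)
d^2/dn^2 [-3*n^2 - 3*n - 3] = -6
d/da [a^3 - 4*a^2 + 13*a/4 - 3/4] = 3*a^2 - 8*a + 13/4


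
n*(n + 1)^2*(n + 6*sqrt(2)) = n^4 + 2*n^3 + 6*sqrt(2)*n^3 + n^2 + 12*sqrt(2)*n^2 + 6*sqrt(2)*n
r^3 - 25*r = r*(r - 5)*(r + 5)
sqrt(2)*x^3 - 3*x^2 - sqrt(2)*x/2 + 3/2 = (x - 3*sqrt(2)/2)*(x - sqrt(2)/2)*(sqrt(2)*x + 1)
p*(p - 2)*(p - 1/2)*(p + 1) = p^4 - 3*p^3/2 - 3*p^2/2 + p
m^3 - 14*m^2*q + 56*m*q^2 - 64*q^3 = (m - 8*q)*(m - 4*q)*(m - 2*q)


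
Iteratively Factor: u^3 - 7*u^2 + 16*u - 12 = (u - 3)*(u^2 - 4*u + 4) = (u - 3)*(u - 2)*(u - 2)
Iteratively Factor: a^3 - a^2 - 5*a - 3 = (a - 3)*(a^2 + 2*a + 1) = (a - 3)*(a + 1)*(a + 1)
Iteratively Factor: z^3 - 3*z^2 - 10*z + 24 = (z - 4)*(z^2 + z - 6) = (z - 4)*(z - 2)*(z + 3)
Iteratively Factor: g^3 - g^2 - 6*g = (g)*(g^2 - g - 6) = g*(g - 3)*(g + 2)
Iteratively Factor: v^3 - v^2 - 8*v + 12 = (v + 3)*(v^2 - 4*v + 4) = (v - 2)*(v + 3)*(v - 2)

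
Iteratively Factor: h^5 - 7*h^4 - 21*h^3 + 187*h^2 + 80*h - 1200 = (h - 5)*(h^4 - 2*h^3 - 31*h^2 + 32*h + 240) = (h - 5)*(h - 4)*(h^3 + 2*h^2 - 23*h - 60) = (h - 5)^2*(h - 4)*(h^2 + 7*h + 12) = (h - 5)^2*(h - 4)*(h + 4)*(h + 3)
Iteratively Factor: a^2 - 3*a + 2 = (a - 2)*(a - 1)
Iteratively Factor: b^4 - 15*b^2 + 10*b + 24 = (b + 4)*(b^3 - 4*b^2 + b + 6) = (b + 1)*(b + 4)*(b^2 - 5*b + 6) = (b - 2)*(b + 1)*(b + 4)*(b - 3)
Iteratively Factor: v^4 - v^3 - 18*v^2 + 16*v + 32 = (v + 1)*(v^3 - 2*v^2 - 16*v + 32) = (v - 4)*(v + 1)*(v^2 + 2*v - 8) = (v - 4)*(v - 2)*(v + 1)*(v + 4)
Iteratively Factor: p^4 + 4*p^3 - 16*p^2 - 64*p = (p + 4)*(p^3 - 16*p) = p*(p + 4)*(p^2 - 16) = p*(p + 4)^2*(p - 4)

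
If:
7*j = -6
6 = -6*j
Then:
No Solution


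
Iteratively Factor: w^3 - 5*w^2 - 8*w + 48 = (w + 3)*(w^2 - 8*w + 16) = (w - 4)*(w + 3)*(w - 4)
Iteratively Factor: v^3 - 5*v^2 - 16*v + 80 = (v - 5)*(v^2 - 16) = (v - 5)*(v + 4)*(v - 4)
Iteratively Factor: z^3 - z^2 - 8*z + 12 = (z - 2)*(z^2 + z - 6) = (z - 2)*(z + 3)*(z - 2)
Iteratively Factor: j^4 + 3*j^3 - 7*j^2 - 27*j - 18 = (j - 3)*(j^3 + 6*j^2 + 11*j + 6) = (j - 3)*(j + 3)*(j^2 + 3*j + 2) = (j - 3)*(j + 2)*(j + 3)*(j + 1)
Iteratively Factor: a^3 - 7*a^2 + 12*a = (a - 4)*(a^2 - 3*a) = (a - 4)*(a - 3)*(a)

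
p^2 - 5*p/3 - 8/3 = (p - 8/3)*(p + 1)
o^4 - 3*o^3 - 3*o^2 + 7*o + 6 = (o - 3)*(o - 2)*(o + 1)^2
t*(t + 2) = t^2 + 2*t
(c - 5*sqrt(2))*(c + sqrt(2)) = c^2 - 4*sqrt(2)*c - 10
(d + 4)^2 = d^2 + 8*d + 16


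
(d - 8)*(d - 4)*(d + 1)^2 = d^4 - 10*d^3 + 9*d^2 + 52*d + 32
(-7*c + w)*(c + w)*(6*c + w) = -42*c^3 - 43*c^2*w + w^3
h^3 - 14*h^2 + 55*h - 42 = (h - 7)*(h - 6)*(h - 1)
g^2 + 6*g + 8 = (g + 2)*(g + 4)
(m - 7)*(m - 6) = m^2 - 13*m + 42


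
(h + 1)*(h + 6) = h^2 + 7*h + 6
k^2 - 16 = (k - 4)*(k + 4)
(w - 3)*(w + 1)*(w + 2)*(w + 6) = w^4 + 6*w^3 - 7*w^2 - 48*w - 36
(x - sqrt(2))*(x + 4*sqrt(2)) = x^2 + 3*sqrt(2)*x - 8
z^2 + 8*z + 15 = (z + 3)*(z + 5)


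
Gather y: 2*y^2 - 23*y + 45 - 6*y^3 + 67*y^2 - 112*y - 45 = -6*y^3 + 69*y^2 - 135*y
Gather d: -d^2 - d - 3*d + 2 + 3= -d^2 - 4*d + 5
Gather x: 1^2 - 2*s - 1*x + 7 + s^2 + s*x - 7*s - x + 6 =s^2 - 9*s + x*(s - 2) + 14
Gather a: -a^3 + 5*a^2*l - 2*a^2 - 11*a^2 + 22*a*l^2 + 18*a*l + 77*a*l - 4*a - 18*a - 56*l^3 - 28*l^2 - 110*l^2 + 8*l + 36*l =-a^3 + a^2*(5*l - 13) + a*(22*l^2 + 95*l - 22) - 56*l^3 - 138*l^2 + 44*l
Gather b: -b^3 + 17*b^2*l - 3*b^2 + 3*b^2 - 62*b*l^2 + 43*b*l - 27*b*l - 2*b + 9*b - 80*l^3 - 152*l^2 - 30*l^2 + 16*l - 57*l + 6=-b^3 + 17*b^2*l + b*(-62*l^2 + 16*l + 7) - 80*l^3 - 182*l^2 - 41*l + 6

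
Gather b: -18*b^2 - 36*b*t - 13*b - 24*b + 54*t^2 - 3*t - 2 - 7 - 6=-18*b^2 + b*(-36*t - 37) + 54*t^2 - 3*t - 15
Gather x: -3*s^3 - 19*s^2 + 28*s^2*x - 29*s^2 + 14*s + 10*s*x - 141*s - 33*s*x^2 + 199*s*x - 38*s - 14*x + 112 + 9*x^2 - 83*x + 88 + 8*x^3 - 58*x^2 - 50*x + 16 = -3*s^3 - 48*s^2 - 165*s + 8*x^3 + x^2*(-33*s - 49) + x*(28*s^2 + 209*s - 147) + 216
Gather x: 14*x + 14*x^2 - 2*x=14*x^2 + 12*x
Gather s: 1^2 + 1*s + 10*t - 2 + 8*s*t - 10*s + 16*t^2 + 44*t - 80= s*(8*t - 9) + 16*t^2 + 54*t - 81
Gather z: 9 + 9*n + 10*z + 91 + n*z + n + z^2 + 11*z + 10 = 10*n + z^2 + z*(n + 21) + 110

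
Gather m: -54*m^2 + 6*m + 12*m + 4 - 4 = -54*m^2 + 18*m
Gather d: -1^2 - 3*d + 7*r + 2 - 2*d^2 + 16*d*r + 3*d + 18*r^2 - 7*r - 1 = -2*d^2 + 16*d*r + 18*r^2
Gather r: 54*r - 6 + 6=54*r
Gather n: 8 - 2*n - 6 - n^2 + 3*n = -n^2 + n + 2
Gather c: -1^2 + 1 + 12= 12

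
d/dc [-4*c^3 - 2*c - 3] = -12*c^2 - 2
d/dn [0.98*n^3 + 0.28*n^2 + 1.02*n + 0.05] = 2.94*n^2 + 0.56*n + 1.02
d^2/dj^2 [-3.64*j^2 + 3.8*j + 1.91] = -7.28000000000000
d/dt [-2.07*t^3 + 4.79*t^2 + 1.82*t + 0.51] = -6.21*t^2 + 9.58*t + 1.82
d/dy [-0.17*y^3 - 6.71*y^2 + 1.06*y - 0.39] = -0.51*y^2 - 13.42*y + 1.06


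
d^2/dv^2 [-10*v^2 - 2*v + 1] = -20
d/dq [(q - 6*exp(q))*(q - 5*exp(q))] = -11*q*exp(q) + 2*q + 60*exp(2*q) - 11*exp(q)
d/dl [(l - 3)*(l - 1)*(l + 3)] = 3*l^2 - 2*l - 9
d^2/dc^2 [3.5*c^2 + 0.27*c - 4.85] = 7.00000000000000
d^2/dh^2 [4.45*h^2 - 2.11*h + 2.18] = 8.90000000000000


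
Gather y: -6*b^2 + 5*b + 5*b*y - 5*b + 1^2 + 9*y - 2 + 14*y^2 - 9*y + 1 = -6*b^2 + 5*b*y + 14*y^2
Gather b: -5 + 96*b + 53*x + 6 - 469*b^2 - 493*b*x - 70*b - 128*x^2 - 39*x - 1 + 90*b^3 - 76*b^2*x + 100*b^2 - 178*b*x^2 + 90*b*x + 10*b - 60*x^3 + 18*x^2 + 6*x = 90*b^3 + b^2*(-76*x - 369) + b*(-178*x^2 - 403*x + 36) - 60*x^3 - 110*x^2 + 20*x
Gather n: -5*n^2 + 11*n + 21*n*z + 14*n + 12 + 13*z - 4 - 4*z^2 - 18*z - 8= -5*n^2 + n*(21*z + 25) - 4*z^2 - 5*z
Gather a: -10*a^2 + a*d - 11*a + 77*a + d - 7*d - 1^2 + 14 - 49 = -10*a^2 + a*(d + 66) - 6*d - 36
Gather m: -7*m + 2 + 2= 4 - 7*m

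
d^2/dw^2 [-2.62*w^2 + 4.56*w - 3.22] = -5.24000000000000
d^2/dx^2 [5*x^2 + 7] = 10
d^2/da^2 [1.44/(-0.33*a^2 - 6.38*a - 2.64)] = (0.313632*a^2 + 6.063552*a - 1.44*(0.66*a + 6.38)*(1.32*a + 12.76) + 2.509056)/(0.33*a^2 + 6.38*a + 2.64)^3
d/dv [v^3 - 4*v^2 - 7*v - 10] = 3*v^2 - 8*v - 7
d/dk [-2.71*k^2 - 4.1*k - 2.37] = -5.42*k - 4.1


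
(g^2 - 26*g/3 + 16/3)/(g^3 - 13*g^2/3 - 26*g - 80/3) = (3*g - 2)/(3*g^2 + 11*g + 10)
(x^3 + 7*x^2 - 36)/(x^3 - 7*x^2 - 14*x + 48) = (x + 6)/(x - 8)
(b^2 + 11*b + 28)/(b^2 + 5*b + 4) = (b + 7)/(b + 1)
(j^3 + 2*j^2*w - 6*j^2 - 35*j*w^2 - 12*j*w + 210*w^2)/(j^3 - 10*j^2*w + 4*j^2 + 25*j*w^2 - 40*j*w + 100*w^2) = (-j^2 - 7*j*w + 6*j + 42*w)/(-j^2 + 5*j*w - 4*j + 20*w)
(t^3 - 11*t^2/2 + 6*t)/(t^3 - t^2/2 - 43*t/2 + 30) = t/(t + 5)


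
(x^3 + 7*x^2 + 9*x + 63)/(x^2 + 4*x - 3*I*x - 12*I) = (x^2 + x*(7 + 3*I) + 21*I)/(x + 4)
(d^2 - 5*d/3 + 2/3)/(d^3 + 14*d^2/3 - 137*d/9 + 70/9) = 3*(d - 1)/(3*d^2 + 16*d - 35)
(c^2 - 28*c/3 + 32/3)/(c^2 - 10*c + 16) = (c - 4/3)/(c - 2)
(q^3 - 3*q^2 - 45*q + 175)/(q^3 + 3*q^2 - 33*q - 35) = (q - 5)/(q + 1)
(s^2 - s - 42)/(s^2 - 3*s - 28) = (s + 6)/(s + 4)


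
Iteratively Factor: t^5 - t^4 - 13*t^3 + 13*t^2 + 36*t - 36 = (t - 2)*(t^4 + t^3 - 11*t^2 - 9*t + 18) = (t - 2)*(t + 2)*(t^3 - t^2 - 9*t + 9) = (t - 2)*(t - 1)*(t + 2)*(t^2 - 9) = (t - 2)*(t - 1)*(t + 2)*(t + 3)*(t - 3)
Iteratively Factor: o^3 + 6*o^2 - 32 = (o + 4)*(o^2 + 2*o - 8) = (o + 4)^2*(o - 2)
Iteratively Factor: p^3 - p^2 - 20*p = (p - 5)*(p^2 + 4*p) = p*(p - 5)*(p + 4)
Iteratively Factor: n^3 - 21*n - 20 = (n + 1)*(n^2 - n - 20) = (n + 1)*(n + 4)*(n - 5)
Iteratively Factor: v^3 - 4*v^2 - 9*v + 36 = (v - 4)*(v^2 - 9) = (v - 4)*(v + 3)*(v - 3)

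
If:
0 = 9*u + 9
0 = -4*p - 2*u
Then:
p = 1/2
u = -1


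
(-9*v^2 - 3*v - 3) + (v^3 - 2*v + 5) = v^3 - 9*v^2 - 5*v + 2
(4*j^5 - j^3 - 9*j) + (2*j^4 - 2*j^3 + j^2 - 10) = 4*j^5 + 2*j^4 - 3*j^3 + j^2 - 9*j - 10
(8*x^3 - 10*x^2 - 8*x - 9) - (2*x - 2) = 8*x^3 - 10*x^2 - 10*x - 7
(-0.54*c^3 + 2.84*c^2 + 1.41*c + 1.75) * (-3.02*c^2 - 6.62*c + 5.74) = 1.6308*c^5 - 5.002*c^4 - 26.1586*c^3 + 1.6824*c^2 - 3.4916*c + 10.045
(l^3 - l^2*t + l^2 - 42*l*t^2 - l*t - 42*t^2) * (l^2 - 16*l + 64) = l^5 - l^4*t - 15*l^4 - 42*l^3*t^2 + 15*l^3*t + 48*l^3 + 630*l^2*t^2 - 48*l^2*t + 64*l^2 - 2016*l*t^2 - 64*l*t - 2688*t^2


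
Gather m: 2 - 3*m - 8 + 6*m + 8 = 3*m + 2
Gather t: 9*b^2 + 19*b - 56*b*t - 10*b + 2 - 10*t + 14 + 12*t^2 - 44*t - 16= 9*b^2 + 9*b + 12*t^2 + t*(-56*b - 54)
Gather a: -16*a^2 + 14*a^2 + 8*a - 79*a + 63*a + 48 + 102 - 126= -2*a^2 - 8*a + 24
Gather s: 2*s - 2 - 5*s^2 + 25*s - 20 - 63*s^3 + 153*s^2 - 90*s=-63*s^3 + 148*s^2 - 63*s - 22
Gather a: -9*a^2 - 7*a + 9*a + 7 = -9*a^2 + 2*a + 7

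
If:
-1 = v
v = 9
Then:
No Solution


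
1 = 1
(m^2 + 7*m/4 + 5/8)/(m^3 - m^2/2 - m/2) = (m + 5/4)/(m*(m - 1))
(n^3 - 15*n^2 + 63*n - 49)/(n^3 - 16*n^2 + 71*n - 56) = (n - 7)/(n - 8)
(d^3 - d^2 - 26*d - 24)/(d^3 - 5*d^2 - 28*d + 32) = (d^2 - 5*d - 6)/(d^2 - 9*d + 8)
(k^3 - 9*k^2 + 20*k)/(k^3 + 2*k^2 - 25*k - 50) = k*(k - 4)/(k^2 + 7*k + 10)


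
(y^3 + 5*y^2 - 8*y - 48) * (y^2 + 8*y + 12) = y^5 + 13*y^4 + 44*y^3 - 52*y^2 - 480*y - 576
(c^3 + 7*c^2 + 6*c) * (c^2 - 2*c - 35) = c^5 + 5*c^4 - 43*c^3 - 257*c^2 - 210*c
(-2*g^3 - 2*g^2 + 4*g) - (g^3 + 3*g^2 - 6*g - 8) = -3*g^3 - 5*g^2 + 10*g + 8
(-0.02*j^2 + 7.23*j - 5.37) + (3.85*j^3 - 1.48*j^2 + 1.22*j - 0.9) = 3.85*j^3 - 1.5*j^2 + 8.45*j - 6.27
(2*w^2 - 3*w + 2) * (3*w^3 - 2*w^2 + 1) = 6*w^5 - 13*w^4 + 12*w^3 - 2*w^2 - 3*w + 2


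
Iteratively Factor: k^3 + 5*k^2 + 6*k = (k)*(k^2 + 5*k + 6) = k*(k + 3)*(k + 2)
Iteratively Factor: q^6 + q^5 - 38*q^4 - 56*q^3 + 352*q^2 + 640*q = (q + 4)*(q^5 - 3*q^4 - 26*q^3 + 48*q^2 + 160*q) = (q + 2)*(q + 4)*(q^4 - 5*q^3 - 16*q^2 + 80*q) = (q - 4)*(q + 2)*(q + 4)*(q^3 - q^2 - 20*q) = (q - 4)*(q + 2)*(q + 4)^2*(q^2 - 5*q) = q*(q - 4)*(q + 2)*(q + 4)^2*(q - 5)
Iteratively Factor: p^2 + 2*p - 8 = (p - 2)*(p + 4)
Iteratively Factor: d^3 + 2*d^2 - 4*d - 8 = (d - 2)*(d^2 + 4*d + 4) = (d - 2)*(d + 2)*(d + 2)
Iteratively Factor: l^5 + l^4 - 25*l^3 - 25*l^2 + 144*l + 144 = (l + 3)*(l^4 - 2*l^3 - 19*l^2 + 32*l + 48) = (l - 4)*(l + 3)*(l^3 + 2*l^2 - 11*l - 12) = (l - 4)*(l + 1)*(l + 3)*(l^2 + l - 12) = (l - 4)*(l - 3)*(l + 1)*(l + 3)*(l + 4)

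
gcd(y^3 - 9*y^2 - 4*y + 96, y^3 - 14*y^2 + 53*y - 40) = y - 8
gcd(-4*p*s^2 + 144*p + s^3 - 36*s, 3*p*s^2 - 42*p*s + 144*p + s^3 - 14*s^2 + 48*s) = s - 6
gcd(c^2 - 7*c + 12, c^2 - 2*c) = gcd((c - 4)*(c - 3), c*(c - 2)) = 1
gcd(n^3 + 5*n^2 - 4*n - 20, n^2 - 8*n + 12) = n - 2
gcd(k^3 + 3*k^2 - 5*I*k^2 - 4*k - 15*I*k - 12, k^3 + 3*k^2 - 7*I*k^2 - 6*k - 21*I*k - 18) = k^2 + k*(3 - I) - 3*I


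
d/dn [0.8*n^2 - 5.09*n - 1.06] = 1.6*n - 5.09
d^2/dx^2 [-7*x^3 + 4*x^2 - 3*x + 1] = 8 - 42*x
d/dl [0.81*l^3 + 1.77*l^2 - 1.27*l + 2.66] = 2.43*l^2 + 3.54*l - 1.27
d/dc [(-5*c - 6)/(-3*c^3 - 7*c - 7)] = (15*c^3 + 35*c - (5*c + 6)*(9*c^2 + 7) + 35)/(3*c^3 + 7*c + 7)^2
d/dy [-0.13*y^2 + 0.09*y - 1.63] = 0.09 - 0.26*y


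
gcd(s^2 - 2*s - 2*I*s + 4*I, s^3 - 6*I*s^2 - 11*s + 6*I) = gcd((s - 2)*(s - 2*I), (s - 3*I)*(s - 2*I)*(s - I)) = s - 2*I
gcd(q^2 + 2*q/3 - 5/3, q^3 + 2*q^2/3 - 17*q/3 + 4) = q - 1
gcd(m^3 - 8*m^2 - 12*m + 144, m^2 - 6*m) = m - 6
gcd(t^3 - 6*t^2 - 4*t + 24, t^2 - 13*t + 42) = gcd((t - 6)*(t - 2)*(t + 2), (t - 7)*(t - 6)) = t - 6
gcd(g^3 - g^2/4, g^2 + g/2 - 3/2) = 1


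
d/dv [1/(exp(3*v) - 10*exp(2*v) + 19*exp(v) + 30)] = (-3*exp(2*v) + 20*exp(v) - 19)*exp(v)/(exp(3*v) - 10*exp(2*v) + 19*exp(v) + 30)^2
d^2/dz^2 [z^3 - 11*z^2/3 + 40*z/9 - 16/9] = 6*z - 22/3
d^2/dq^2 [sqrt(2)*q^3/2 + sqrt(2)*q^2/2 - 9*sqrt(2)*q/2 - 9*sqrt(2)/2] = sqrt(2)*(3*q + 1)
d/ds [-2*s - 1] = -2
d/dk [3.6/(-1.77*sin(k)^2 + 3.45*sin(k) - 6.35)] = (12.744*sin(k) - 12.42)*cos(k)/(1.77*sin(k)^2 - 3.45*sin(k) + 6.35)^2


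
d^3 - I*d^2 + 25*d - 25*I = (d - 5*I)*(d - I)*(d + 5*I)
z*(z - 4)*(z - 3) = z^3 - 7*z^2 + 12*z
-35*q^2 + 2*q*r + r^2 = (-5*q + r)*(7*q + r)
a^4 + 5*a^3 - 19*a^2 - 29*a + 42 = (a - 3)*(a - 1)*(a + 2)*(a + 7)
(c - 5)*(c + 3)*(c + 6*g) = c^3 + 6*c^2*g - 2*c^2 - 12*c*g - 15*c - 90*g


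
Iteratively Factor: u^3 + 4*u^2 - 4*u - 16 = (u + 2)*(u^2 + 2*u - 8) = (u + 2)*(u + 4)*(u - 2)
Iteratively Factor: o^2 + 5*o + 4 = (o + 1)*(o + 4)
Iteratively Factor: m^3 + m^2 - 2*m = (m + 2)*(m^2 - m) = (m - 1)*(m + 2)*(m)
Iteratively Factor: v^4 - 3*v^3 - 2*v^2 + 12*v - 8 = (v - 1)*(v^3 - 2*v^2 - 4*v + 8) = (v - 2)*(v - 1)*(v^2 - 4) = (v - 2)^2*(v - 1)*(v + 2)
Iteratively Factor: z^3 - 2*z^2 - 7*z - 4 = (z + 1)*(z^2 - 3*z - 4) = (z + 1)^2*(z - 4)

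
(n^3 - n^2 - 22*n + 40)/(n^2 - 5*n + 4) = (n^2 + 3*n - 10)/(n - 1)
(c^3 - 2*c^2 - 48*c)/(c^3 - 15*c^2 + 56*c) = (c + 6)/(c - 7)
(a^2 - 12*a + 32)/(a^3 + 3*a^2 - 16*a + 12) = (a^2 - 12*a + 32)/(a^3 + 3*a^2 - 16*a + 12)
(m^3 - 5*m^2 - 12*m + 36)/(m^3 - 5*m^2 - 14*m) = (-m^3 + 5*m^2 + 12*m - 36)/(m*(-m^2 + 5*m + 14))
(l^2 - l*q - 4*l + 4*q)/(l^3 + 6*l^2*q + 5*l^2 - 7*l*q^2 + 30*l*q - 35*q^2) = (l - 4)/(l^2 + 7*l*q + 5*l + 35*q)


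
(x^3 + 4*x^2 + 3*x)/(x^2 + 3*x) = x + 1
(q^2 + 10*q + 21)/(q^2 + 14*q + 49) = (q + 3)/(q + 7)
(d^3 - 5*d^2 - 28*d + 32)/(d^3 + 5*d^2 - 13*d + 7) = (d^2 - 4*d - 32)/(d^2 + 6*d - 7)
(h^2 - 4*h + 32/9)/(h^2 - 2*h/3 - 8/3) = (-9*h^2 + 36*h - 32)/(3*(-3*h^2 + 2*h + 8))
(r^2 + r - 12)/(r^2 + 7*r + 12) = (r - 3)/(r + 3)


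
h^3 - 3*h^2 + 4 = (h - 2)^2*(h + 1)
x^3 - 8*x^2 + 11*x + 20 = (x - 5)*(x - 4)*(x + 1)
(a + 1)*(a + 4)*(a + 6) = a^3 + 11*a^2 + 34*a + 24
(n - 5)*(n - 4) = n^2 - 9*n + 20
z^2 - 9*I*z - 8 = (z - 8*I)*(z - I)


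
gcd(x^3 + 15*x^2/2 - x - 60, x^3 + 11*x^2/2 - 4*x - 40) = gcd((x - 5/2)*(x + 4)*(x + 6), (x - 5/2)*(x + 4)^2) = x^2 + 3*x/2 - 10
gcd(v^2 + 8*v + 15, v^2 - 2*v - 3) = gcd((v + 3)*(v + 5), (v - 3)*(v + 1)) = 1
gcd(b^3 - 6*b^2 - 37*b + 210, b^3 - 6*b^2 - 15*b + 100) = b - 5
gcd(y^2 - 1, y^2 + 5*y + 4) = y + 1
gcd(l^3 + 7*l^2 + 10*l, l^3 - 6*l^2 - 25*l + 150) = l + 5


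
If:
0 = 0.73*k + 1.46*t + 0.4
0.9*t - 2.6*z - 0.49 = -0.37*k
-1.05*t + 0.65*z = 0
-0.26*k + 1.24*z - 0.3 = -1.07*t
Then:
No Solution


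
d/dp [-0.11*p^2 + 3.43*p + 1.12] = 3.43 - 0.22*p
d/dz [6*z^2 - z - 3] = 12*z - 1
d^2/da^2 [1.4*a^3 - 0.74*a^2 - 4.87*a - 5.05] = 8.4*a - 1.48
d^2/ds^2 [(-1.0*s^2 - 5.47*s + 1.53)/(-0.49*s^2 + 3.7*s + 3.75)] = (-4.44089209850063e-16*s^4 + 6.252694*s^3 + 8.820882*s^2 + 76.95009*s - 171.18165)/(0.117649*s^6 - 2.66511*s^5 + 17.423175*s^4 - 9.86050000000001*s^3 - 133.340625*s^2 - 156.09375*s - 52.734375)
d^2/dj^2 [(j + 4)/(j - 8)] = 24/(j - 8)^3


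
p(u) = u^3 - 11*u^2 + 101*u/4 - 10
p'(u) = 3*u^2 - 22*u + 101/4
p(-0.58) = -28.54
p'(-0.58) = 39.02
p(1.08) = 5.70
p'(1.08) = 4.99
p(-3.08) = -221.34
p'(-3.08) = 121.47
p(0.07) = -8.29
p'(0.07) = 23.72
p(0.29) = -3.58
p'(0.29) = 19.12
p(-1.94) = -107.69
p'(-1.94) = 79.22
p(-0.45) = -23.68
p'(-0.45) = 35.76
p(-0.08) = -12.09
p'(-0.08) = 27.03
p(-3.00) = -211.75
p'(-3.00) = 118.25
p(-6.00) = -773.50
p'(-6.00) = 265.25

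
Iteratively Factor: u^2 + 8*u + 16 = (u + 4)*(u + 4)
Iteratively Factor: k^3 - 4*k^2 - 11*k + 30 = (k - 5)*(k^2 + k - 6) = (k - 5)*(k - 2)*(k + 3)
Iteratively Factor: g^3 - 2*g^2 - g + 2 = (g + 1)*(g^2 - 3*g + 2) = (g - 1)*(g + 1)*(g - 2)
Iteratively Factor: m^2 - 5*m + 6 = (m - 3)*(m - 2)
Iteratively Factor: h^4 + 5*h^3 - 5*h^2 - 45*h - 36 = (h - 3)*(h^3 + 8*h^2 + 19*h + 12) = (h - 3)*(h + 3)*(h^2 + 5*h + 4) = (h - 3)*(h + 3)*(h + 4)*(h + 1)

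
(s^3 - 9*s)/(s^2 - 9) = s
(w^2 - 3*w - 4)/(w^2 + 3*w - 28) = (w + 1)/(w + 7)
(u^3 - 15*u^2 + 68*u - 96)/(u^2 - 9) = (u^2 - 12*u + 32)/(u + 3)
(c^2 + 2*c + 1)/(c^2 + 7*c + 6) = (c + 1)/(c + 6)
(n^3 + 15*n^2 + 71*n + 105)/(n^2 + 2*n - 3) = (n^2 + 12*n + 35)/(n - 1)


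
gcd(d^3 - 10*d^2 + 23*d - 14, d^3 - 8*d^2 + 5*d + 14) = d^2 - 9*d + 14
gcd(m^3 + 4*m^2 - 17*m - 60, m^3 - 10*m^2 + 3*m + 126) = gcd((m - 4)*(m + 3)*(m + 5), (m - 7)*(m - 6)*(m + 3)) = m + 3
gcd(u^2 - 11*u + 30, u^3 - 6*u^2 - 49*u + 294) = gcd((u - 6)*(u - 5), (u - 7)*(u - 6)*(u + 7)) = u - 6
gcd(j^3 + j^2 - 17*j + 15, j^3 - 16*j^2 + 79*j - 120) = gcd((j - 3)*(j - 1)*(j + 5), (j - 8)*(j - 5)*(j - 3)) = j - 3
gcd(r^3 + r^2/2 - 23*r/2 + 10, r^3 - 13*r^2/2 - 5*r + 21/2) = r - 1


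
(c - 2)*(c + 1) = c^2 - c - 2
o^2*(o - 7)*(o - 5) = o^4 - 12*o^3 + 35*o^2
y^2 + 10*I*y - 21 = (y + 3*I)*(y + 7*I)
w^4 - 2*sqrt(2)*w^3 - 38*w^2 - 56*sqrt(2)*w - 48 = (w - 6*sqrt(2))*(w + sqrt(2))^2*(w + 2*sqrt(2))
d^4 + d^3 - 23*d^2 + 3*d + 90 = (d - 3)^2*(d + 2)*(d + 5)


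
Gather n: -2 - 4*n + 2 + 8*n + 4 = 4*n + 4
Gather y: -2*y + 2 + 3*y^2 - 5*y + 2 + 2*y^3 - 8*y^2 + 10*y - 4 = 2*y^3 - 5*y^2 + 3*y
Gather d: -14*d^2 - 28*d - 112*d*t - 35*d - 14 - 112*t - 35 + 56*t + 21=-14*d^2 + d*(-112*t - 63) - 56*t - 28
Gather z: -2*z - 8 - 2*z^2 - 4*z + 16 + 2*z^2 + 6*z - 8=0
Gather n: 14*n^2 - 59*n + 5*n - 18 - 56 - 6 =14*n^2 - 54*n - 80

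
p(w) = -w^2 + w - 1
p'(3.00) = -5.00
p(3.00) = -7.00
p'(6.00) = -11.00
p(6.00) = -31.00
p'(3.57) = -6.14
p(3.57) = -10.17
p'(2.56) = -4.12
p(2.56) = -4.99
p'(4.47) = -7.94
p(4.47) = -16.51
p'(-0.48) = 1.96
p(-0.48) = -1.71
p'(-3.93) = 8.86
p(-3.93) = -20.37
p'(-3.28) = 7.56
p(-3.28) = -15.04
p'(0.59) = -0.18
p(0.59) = -0.76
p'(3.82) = -6.64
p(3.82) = -11.77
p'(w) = 1 - 2*w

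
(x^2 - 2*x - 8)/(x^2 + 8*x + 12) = (x - 4)/(x + 6)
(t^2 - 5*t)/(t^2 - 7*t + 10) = t/(t - 2)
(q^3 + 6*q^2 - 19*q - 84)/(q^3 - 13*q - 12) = (q + 7)/(q + 1)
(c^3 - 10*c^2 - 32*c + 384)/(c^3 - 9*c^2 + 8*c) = (c^2 - 2*c - 48)/(c*(c - 1))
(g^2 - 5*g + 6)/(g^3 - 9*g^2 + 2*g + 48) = (g - 2)/(g^2 - 6*g - 16)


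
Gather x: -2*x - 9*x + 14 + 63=77 - 11*x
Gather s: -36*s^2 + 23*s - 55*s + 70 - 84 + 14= -36*s^2 - 32*s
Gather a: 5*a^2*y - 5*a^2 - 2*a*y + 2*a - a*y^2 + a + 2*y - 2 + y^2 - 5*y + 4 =a^2*(5*y - 5) + a*(-y^2 - 2*y + 3) + y^2 - 3*y + 2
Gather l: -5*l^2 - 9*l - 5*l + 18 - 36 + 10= -5*l^2 - 14*l - 8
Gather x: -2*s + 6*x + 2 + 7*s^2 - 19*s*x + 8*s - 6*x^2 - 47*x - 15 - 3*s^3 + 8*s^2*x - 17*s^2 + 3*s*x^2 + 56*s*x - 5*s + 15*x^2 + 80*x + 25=-3*s^3 - 10*s^2 + s + x^2*(3*s + 9) + x*(8*s^2 + 37*s + 39) + 12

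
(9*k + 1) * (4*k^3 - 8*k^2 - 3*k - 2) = 36*k^4 - 68*k^3 - 35*k^2 - 21*k - 2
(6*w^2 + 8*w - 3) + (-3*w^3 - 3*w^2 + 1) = -3*w^3 + 3*w^2 + 8*w - 2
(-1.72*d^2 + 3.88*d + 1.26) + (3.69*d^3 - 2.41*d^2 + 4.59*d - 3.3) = 3.69*d^3 - 4.13*d^2 + 8.47*d - 2.04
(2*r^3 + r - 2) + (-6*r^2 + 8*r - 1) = 2*r^3 - 6*r^2 + 9*r - 3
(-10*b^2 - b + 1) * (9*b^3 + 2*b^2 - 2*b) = -90*b^5 - 29*b^4 + 27*b^3 + 4*b^2 - 2*b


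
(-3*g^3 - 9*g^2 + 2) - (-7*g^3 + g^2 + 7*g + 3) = 4*g^3 - 10*g^2 - 7*g - 1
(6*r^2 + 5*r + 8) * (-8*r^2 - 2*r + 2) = -48*r^4 - 52*r^3 - 62*r^2 - 6*r + 16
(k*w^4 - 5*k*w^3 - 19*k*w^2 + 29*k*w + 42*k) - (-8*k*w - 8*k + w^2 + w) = k*w^4 - 5*k*w^3 - 19*k*w^2 + 37*k*w + 50*k - w^2 - w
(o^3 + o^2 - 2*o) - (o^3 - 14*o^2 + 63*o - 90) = 15*o^2 - 65*o + 90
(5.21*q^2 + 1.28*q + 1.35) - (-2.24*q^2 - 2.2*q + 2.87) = 7.45*q^2 + 3.48*q - 1.52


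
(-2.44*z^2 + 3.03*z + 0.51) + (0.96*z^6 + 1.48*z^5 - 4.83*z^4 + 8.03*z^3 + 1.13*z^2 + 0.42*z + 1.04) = 0.96*z^6 + 1.48*z^5 - 4.83*z^4 + 8.03*z^3 - 1.31*z^2 + 3.45*z + 1.55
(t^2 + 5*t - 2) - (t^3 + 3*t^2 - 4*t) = -t^3 - 2*t^2 + 9*t - 2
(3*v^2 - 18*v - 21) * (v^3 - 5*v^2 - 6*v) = 3*v^5 - 33*v^4 + 51*v^3 + 213*v^2 + 126*v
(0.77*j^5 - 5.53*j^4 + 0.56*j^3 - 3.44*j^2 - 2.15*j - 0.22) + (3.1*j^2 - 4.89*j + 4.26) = 0.77*j^5 - 5.53*j^4 + 0.56*j^3 - 0.34*j^2 - 7.04*j + 4.04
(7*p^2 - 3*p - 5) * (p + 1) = 7*p^3 + 4*p^2 - 8*p - 5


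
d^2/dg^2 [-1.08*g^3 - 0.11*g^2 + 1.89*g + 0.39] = -6.48*g - 0.22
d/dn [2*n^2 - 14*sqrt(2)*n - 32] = 4*n - 14*sqrt(2)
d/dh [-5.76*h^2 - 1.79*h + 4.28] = -11.52*h - 1.79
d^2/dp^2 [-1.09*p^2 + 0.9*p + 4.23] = -2.18000000000000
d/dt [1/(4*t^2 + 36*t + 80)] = (-2*t - 9)/(4*(t^2 + 9*t + 20)^2)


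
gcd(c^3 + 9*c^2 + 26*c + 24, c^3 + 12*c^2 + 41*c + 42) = c^2 + 5*c + 6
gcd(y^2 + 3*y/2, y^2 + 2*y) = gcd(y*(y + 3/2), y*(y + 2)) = y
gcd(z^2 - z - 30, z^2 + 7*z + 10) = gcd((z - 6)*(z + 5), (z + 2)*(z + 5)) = z + 5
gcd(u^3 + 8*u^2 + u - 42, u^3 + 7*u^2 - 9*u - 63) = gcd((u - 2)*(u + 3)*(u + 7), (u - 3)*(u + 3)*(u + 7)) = u^2 + 10*u + 21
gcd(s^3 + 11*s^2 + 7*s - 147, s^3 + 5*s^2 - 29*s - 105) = s + 7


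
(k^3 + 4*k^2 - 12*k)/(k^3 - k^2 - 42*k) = (k - 2)/(k - 7)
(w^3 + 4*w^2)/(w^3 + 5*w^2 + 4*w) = w/(w + 1)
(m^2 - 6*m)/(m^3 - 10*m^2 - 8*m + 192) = m/(m^2 - 4*m - 32)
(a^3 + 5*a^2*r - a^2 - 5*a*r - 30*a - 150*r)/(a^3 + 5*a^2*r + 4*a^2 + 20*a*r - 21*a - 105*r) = (a^2 - a - 30)/(a^2 + 4*a - 21)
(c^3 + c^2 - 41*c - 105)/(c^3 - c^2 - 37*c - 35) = (c + 3)/(c + 1)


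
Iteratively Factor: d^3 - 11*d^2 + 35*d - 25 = (d - 5)*(d^2 - 6*d + 5) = (d - 5)*(d - 1)*(d - 5)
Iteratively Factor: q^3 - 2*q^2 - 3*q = (q)*(q^2 - 2*q - 3) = q*(q - 3)*(q + 1)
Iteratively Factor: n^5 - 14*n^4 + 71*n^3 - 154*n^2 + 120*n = (n)*(n^4 - 14*n^3 + 71*n^2 - 154*n + 120) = n*(n - 4)*(n^3 - 10*n^2 + 31*n - 30) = n*(n - 5)*(n - 4)*(n^2 - 5*n + 6) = n*(n - 5)*(n - 4)*(n - 2)*(n - 3)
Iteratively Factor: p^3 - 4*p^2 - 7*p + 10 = (p + 2)*(p^2 - 6*p + 5) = (p - 1)*(p + 2)*(p - 5)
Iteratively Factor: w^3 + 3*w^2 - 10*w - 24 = (w + 2)*(w^2 + w - 12) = (w - 3)*(w + 2)*(w + 4)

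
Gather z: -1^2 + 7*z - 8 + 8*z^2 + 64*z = 8*z^2 + 71*z - 9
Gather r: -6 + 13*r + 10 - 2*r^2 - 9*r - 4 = -2*r^2 + 4*r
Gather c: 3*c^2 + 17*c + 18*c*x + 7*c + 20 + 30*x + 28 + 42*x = 3*c^2 + c*(18*x + 24) + 72*x + 48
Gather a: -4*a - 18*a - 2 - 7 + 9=-22*a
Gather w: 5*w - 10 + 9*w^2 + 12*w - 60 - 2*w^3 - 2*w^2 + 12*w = -2*w^3 + 7*w^2 + 29*w - 70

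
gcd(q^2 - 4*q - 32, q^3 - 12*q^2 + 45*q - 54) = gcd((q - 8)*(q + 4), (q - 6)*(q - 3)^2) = 1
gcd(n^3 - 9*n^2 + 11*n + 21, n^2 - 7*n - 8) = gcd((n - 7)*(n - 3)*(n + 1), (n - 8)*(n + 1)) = n + 1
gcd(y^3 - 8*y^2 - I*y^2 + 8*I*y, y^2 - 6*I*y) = y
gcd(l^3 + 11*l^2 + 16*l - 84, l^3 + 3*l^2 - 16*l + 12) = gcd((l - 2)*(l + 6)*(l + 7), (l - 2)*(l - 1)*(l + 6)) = l^2 + 4*l - 12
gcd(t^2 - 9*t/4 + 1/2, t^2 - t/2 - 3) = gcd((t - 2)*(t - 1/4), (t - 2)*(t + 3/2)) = t - 2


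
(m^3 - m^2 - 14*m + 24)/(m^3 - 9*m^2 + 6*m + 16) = (m^2 + m - 12)/(m^2 - 7*m - 8)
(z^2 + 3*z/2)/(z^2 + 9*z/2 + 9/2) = z/(z + 3)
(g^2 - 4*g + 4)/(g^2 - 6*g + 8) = (g - 2)/(g - 4)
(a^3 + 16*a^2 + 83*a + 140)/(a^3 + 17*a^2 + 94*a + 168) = (a + 5)/(a + 6)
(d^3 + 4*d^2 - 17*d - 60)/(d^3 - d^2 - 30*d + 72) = (d^2 + 8*d + 15)/(d^2 + 3*d - 18)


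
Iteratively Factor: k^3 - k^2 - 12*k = (k - 4)*(k^2 + 3*k) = k*(k - 4)*(k + 3)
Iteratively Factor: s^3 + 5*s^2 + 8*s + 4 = (s + 2)*(s^2 + 3*s + 2) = (s + 1)*(s + 2)*(s + 2)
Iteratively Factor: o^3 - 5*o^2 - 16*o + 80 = (o - 5)*(o^2 - 16) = (o - 5)*(o - 4)*(o + 4)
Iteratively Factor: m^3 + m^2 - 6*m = (m + 3)*(m^2 - 2*m) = (m - 2)*(m + 3)*(m)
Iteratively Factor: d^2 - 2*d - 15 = (d - 5)*(d + 3)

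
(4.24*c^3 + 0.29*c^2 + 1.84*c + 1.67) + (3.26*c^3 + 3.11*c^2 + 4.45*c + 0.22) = 7.5*c^3 + 3.4*c^2 + 6.29*c + 1.89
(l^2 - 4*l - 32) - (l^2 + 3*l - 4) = -7*l - 28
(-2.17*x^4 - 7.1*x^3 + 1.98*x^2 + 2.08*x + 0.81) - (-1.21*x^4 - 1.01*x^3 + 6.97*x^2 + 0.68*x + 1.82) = -0.96*x^4 - 6.09*x^3 - 4.99*x^2 + 1.4*x - 1.01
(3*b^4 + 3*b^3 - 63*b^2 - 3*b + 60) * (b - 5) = 3*b^5 - 12*b^4 - 78*b^3 + 312*b^2 + 75*b - 300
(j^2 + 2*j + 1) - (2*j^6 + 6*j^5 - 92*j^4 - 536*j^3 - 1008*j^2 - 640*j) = -2*j^6 - 6*j^5 + 92*j^4 + 536*j^3 + 1009*j^2 + 642*j + 1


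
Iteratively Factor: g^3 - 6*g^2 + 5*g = (g - 5)*(g^2 - g) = g*(g - 5)*(g - 1)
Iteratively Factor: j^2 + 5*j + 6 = (j + 3)*(j + 2)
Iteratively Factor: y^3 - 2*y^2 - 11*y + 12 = (y - 4)*(y^2 + 2*y - 3) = (y - 4)*(y - 1)*(y + 3)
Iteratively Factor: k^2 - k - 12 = (k - 4)*(k + 3)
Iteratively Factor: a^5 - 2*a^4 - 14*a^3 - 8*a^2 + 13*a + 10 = (a + 1)*(a^4 - 3*a^3 - 11*a^2 + 3*a + 10) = (a - 1)*(a + 1)*(a^3 - 2*a^2 - 13*a - 10) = (a - 1)*(a + 1)*(a + 2)*(a^2 - 4*a - 5) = (a - 1)*(a + 1)^2*(a + 2)*(a - 5)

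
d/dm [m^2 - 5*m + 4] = 2*m - 5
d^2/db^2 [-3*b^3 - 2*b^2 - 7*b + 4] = -18*b - 4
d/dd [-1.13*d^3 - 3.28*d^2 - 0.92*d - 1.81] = -3.39*d^2 - 6.56*d - 0.92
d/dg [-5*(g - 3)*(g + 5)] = -10*g - 10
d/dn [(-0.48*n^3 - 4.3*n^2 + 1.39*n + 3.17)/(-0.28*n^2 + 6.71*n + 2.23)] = (0.1344*n^4 - 6.4416*n^3 - 31.675*n^2 - 17.4028*n - 18.171)/(0.0784*n^4 - 3.7576*n^3 + 43.7753*n^2 + 29.9266*n + 4.9729)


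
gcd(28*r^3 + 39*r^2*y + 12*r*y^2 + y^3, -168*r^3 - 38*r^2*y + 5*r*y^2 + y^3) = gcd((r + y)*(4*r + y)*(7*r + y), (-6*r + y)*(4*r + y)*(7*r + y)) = 28*r^2 + 11*r*y + y^2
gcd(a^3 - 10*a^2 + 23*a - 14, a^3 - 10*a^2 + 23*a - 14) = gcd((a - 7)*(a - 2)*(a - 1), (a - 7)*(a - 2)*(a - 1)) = a^3 - 10*a^2 + 23*a - 14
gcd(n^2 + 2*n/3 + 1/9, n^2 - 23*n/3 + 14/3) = 1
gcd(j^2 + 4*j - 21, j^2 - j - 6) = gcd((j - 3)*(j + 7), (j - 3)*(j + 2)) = j - 3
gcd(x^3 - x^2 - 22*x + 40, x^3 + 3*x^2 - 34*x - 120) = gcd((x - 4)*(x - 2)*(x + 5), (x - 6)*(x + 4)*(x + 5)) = x + 5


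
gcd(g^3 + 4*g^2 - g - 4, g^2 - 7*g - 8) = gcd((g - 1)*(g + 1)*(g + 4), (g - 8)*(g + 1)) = g + 1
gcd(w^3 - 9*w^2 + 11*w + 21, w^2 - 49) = w - 7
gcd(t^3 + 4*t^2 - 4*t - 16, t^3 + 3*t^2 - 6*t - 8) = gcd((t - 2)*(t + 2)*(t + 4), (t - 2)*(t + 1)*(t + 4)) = t^2 + 2*t - 8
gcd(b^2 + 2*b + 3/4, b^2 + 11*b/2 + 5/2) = b + 1/2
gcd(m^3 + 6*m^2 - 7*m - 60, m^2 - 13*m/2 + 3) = 1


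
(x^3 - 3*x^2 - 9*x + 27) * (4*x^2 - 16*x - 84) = 4*x^5 - 28*x^4 - 72*x^3 + 504*x^2 + 324*x - 2268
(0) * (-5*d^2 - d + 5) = 0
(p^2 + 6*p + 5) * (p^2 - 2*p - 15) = p^4 + 4*p^3 - 22*p^2 - 100*p - 75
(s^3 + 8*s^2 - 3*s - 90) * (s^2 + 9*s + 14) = s^5 + 17*s^4 + 83*s^3 - 5*s^2 - 852*s - 1260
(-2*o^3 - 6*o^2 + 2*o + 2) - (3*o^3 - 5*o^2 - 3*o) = -5*o^3 - o^2 + 5*o + 2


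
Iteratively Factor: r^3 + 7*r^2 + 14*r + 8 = (r + 2)*(r^2 + 5*r + 4) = (r + 1)*(r + 2)*(r + 4)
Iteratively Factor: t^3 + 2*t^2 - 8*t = (t)*(t^2 + 2*t - 8) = t*(t - 2)*(t + 4)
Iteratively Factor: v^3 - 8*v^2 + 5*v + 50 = (v - 5)*(v^2 - 3*v - 10) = (v - 5)^2*(v + 2)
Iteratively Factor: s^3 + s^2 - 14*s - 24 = (s + 2)*(s^2 - s - 12) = (s - 4)*(s + 2)*(s + 3)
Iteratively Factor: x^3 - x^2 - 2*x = (x + 1)*(x^2 - 2*x) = (x - 2)*(x + 1)*(x)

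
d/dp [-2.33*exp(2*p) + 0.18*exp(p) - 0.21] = (0.18 - 4.66*exp(p))*exp(p)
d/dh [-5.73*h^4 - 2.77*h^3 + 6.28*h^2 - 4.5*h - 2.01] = -22.92*h^3 - 8.31*h^2 + 12.56*h - 4.5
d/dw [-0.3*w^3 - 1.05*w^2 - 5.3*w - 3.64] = -0.9*w^2 - 2.1*w - 5.3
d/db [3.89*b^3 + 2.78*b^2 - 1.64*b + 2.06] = 11.67*b^2 + 5.56*b - 1.64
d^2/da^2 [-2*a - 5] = 0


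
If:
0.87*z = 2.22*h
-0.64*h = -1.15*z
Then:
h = 0.00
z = 0.00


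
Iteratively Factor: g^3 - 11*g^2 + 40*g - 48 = (g - 3)*(g^2 - 8*g + 16) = (g - 4)*(g - 3)*(g - 4)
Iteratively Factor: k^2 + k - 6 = (k - 2)*(k + 3)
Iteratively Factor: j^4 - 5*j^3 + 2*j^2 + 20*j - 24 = (j - 3)*(j^3 - 2*j^2 - 4*j + 8) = (j - 3)*(j - 2)*(j^2 - 4) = (j - 3)*(j - 2)^2*(j + 2)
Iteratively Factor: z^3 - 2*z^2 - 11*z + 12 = (z - 1)*(z^2 - z - 12) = (z - 4)*(z - 1)*(z + 3)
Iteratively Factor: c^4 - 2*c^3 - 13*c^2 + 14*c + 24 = (c - 2)*(c^3 - 13*c - 12) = (c - 2)*(c + 1)*(c^2 - c - 12) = (c - 2)*(c + 1)*(c + 3)*(c - 4)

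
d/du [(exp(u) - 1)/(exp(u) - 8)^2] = (-exp(u) - 6)*exp(u)/(exp(u) - 8)^3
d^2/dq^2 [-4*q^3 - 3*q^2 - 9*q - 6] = -24*q - 6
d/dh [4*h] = 4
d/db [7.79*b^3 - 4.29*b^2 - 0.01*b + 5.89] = 23.37*b^2 - 8.58*b - 0.01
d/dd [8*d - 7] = 8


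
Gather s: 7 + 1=8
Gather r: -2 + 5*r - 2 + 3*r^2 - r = 3*r^2 + 4*r - 4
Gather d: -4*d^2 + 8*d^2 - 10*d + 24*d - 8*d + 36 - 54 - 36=4*d^2 + 6*d - 54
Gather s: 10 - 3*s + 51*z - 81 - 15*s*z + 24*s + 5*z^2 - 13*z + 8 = s*(21 - 15*z) + 5*z^2 + 38*z - 63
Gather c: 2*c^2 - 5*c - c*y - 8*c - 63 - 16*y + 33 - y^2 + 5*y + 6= 2*c^2 + c*(-y - 13) - y^2 - 11*y - 24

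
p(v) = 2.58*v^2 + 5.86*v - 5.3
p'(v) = 5.16*v + 5.86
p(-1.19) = -8.62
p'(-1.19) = -0.28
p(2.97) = 34.86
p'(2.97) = 21.19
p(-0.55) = -7.74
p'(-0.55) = 3.02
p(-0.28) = -6.74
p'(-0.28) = 4.42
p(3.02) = 35.93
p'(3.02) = 21.44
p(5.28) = 97.57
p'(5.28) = 33.10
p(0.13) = -4.49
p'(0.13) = 6.53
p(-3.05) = 0.83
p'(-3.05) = -9.88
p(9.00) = 256.42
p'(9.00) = 52.30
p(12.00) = 436.54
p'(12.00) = 67.78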